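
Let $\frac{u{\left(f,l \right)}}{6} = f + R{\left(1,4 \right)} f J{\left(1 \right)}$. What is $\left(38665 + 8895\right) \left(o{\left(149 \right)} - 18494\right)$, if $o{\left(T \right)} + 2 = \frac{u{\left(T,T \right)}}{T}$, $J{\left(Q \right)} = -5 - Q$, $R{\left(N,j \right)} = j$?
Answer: $-886233040$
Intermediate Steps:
$u{\left(f,l \right)} = - 138 f$ ($u{\left(f,l \right)} = 6 \left(f + 4 f \left(-5 - 1\right)\right) = 6 \left(f + 4 f \left(-6\right)\right) = 6 \left(f - 24 f\right) = 6 \left(- 23 f\right) = - 138 f$)
$o{\left(T \right)} = -140$ ($o{\left(T \right)} = -2 + \frac{\left(-138\right) T}{T} = -2 - 138 = -140$)
$\left(38665 + 8895\right) \left(o{\left(149 \right)} - 18494\right) = \left(38665 + 8895\right) \left(-140 - 18494\right) = 47560 \left(-18634\right) = -886233040$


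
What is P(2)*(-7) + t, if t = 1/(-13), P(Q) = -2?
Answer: 181/13 ≈ 13.923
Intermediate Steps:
t = -1/13 ≈ -0.076923
P(2)*(-7) + t = -2*(-7) - 1/13 = 14 - 1/13 = 181/13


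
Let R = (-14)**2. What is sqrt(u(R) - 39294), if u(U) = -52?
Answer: I*sqrt(39346) ≈ 198.36*I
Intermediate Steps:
R = 196
sqrt(u(R) - 39294) = sqrt(-52 - 39294) = sqrt(-39346) = I*sqrt(39346)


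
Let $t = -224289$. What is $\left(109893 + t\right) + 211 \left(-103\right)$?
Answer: $-136129$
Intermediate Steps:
$\left(109893 + t\right) + 211 \left(-103\right) = \left(109893 - 224289\right) + 211 \left(-103\right) = -114396 - 21733 = -136129$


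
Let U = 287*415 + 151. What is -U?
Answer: -119256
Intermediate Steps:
U = 119256 (U = 119105 + 151 = 119256)
-U = -1*119256 = -119256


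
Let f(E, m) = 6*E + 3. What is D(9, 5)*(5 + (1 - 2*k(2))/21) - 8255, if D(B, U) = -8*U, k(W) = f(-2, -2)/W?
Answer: -177955/21 ≈ -8474.0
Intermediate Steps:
f(E, m) = 3 + 6*E
k(W) = -9/W (k(W) = (3 + 6*(-2))/W = (3 - 12)/W = -9/W)
D(9, 5)*(5 + (1 - 2*k(2))/21) - 8255 = (-8*5)*(5 + (1 - (-18)/2)/21) - 8255 = -40*(5 + (1 - (-18)/2)*(1/21)) - 8255 = -40*(5 + (1 - 2*(-9/2))*(1/21)) - 8255 = -40*(5 + (1 + 9)*(1/21)) - 8255 = -40*(5 + 10*(1/21)) - 8255 = -40*(5 + 10/21) - 8255 = -40*115/21 - 8255 = -4600/21 - 8255 = -177955/21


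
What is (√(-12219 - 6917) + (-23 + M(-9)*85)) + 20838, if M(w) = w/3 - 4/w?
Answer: 185380/9 + 8*I*√299 ≈ 20598.0 + 138.33*I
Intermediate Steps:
M(w) = -4/w + w/3 (M(w) = w*(⅓) - 4/w = w/3 - 4/w = -4/w + w/3)
(√(-12219 - 6917) + (-23 + M(-9)*85)) + 20838 = (√(-12219 - 6917) + (-23 + (-4/(-9) + (⅓)*(-9))*85)) + 20838 = (√(-19136) + (-23 + (-4*(-⅑) - 3)*85)) + 20838 = (8*I*√299 + (-23 + (4/9 - 3)*85)) + 20838 = (8*I*√299 + (-23 - 23/9*85)) + 20838 = (8*I*√299 + (-23 - 1955/9)) + 20838 = (8*I*√299 - 2162/9) + 20838 = (-2162/9 + 8*I*√299) + 20838 = 185380/9 + 8*I*√299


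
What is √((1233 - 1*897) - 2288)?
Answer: 4*I*√122 ≈ 44.181*I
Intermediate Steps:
√((1233 - 1*897) - 2288) = √((1233 - 897) - 2288) = √(336 - 2288) = √(-1952) = 4*I*√122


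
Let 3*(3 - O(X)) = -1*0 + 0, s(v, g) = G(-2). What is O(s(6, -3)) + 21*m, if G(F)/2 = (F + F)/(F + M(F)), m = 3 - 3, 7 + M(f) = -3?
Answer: 3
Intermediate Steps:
M(f) = -10 (M(f) = -7 - 3 = -10)
m = 0
G(F) = 4*F/(-10 + F) (G(F) = 2*((F + F)/(F - 10)) = 2*((2*F)/(-10 + F)) = 2*(2*F/(-10 + F)) = 4*F/(-10 + F))
s(v, g) = ⅔ (s(v, g) = 4*(-2)/(-10 - 2) = 4*(-2)/(-12) = 4*(-2)*(-1/12) = ⅔)
O(X) = 3 (O(X) = 3 - (-1*0 + 0)/3 = 3 - (0 + 0)/3 = 3 - ⅓*0 = 3 + 0 = 3)
O(s(6, -3)) + 21*m = 3 + 21*0 = 3 + 0 = 3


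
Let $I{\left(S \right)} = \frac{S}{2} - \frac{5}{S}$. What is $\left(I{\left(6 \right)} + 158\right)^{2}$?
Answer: $\frac{923521}{36} \approx 25653.0$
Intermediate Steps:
$I{\left(S \right)} = \frac{S}{2} - \frac{5}{S}$ ($I{\left(S \right)} = S \frac{1}{2} - \frac{5}{S} = \frac{S}{2} - \frac{5}{S}$)
$\left(I{\left(6 \right)} + 158\right)^{2} = \left(\left(\frac{1}{2} \cdot 6 - \frac{5}{6}\right) + 158\right)^{2} = \left(\left(3 - \frac{5}{6}\right) + 158\right)^{2} = \left(\frac{13}{6} + 158\right)^{2} = \left(\frac{961}{6}\right)^{2} = \frac{923521}{36}$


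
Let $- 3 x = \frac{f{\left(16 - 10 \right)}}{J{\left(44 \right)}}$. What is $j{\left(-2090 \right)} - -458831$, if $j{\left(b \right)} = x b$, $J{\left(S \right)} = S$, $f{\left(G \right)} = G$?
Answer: $458926$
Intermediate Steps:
$x = - \frac{1}{22}$ ($x = - \frac{\left(16 - 10\right) \frac{1}{44}}{3} = - \frac{6 \cdot \frac{1}{44}}{3} = \left(- \frac{1}{3}\right) \frac{3}{22} = - \frac{1}{22} \approx -0.045455$)
$j{\left(b \right)} = - \frac{b}{22}$
$j{\left(-2090 \right)} - -458831 = \left(- \frac{1}{22}\right) \left(-2090\right) - -458831 = 95 + 458831 = 458926$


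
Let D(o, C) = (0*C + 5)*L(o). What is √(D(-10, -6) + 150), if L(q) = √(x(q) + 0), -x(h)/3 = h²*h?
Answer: 5*√(6 + 2*√30) ≈ 20.588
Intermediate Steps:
x(h) = -3*h³ (x(h) = -3*h²*h = -3*h³)
L(q) = √3*√(-q³) (L(q) = √(-3*q³ + 0) = √(-3*q³) = √3*√(-q³))
D(o, C) = 5*√3*√(-o³) (D(o, C) = (0*C + 5)*(√3*√(-o³)) = (0 + 5)*(√3*√(-o³)) = 5*(√3*√(-o³)) = 5*√3*√(-o³))
√(D(-10, -6) + 150) = √(5*√3*√(-1*(-10)³) + 150) = √(5*√3*√(-1*(-1000)) + 150) = √(5*√3*√1000 + 150) = √(5*√3*(10*√10) + 150) = √(50*√30 + 150) = √(150 + 50*√30)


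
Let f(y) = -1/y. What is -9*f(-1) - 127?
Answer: -136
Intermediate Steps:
-9*f(-1) - 127 = -(-9)/(-1) - 127 = -(-9)*(-1) - 127 = -9*1 - 127 = -9 - 127 = -136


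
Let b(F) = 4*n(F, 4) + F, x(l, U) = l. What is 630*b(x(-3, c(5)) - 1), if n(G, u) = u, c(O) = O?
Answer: 7560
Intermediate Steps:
b(F) = 16 + F (b(F) = 4*4 + F = 16 + F)
630*b(x(-3, c(5)) - 1) = 630*(16 + (-3 - 1)) = 630*(16 - 4) = 630*12 = 7560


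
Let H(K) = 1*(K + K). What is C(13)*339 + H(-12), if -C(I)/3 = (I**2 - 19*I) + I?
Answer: 66081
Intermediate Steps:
H(K) = 2*K (H(K) = 1*(2*K) = 2*K)
C(I) = -3*I**2 + 54*I (C(I) = -3*((I**2 - 19*I) + I) = -3*(I**2 - 18*I) = -3*I**2 + 54*I)
C(13)*339 + H(-12) = (3*13*(18 - 1*13))*339 + 2*(-12) = (3*13*(18 - 13))*339 - 24 = (3*13*5)*339 - 24 = 195*339 - 24 = 66105 - 24 = 66081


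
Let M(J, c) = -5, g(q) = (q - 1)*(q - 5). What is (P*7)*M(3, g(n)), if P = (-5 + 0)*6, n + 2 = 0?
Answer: 1050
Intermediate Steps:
n = -2 (n = -2 + 0 = -2)
g(q) = (-1 + q)*(-5 + q)
P = -30 (P = -5*6 = -30)
(P*7)*M(3, g(n)) = -30*7*(-5) = -210*(-5) = 1050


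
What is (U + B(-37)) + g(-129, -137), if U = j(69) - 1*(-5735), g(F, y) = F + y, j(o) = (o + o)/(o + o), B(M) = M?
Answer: 5433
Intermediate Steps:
j(o) = 1 (j(o) = (2*o)/((2*o)) = (2*o)*(1/(2*o)) = 1)
U = 5736 (U = 1 - 1*(-5735) = 1 + 5735 = 5736)
(U + B(-37)) + g(-129, -137) = (5736 - 37) + (-129 - 137) = 5699 - 266 = 5433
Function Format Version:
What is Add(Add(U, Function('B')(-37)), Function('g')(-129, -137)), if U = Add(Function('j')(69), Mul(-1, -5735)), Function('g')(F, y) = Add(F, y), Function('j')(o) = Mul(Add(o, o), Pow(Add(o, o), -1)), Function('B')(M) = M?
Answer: 5433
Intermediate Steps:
Function('j')(o) = 1 (Function('j')(o) = Mul(Mul(2, o), Pow(Mul(2, o), -1)) = Mul(Mul(2, o), Mul(Rational(1, 2), Pow(o, -1))) = 1)
U = 5736 (U = Add(1, Mul(-1, -5735)) = Add(1, 5735) = 5736)
Add(Add(U, Function('B')(-37)), Function('g')(-129, -137)) = Add(Add(5736, -37), Add(-129, -137)) = Add(5699, -266) = 5433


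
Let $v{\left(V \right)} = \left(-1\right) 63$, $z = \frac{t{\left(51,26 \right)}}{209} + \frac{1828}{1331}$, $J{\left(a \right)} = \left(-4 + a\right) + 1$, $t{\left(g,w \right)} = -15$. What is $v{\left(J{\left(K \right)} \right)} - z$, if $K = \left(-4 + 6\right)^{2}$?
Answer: $- \frac{1626124}{25289} \approx -64.302$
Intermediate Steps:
$K = 4$ ($K = 2^{2} = 4$)
$J{\left(a \right)} = -3 + a$
$z = \frac{32917}{25289}$ ($z = - \frac{15}{209} + \frac{1828}{1331} = \frac{32917}{25289} \approx 1.3016$)
$v{\left(V \right)} = -63$
$v{\left(J{\left(K \right)} \right)} - z = -63 - \frac{32917}{25289} = - \frac{1626124}{25289}$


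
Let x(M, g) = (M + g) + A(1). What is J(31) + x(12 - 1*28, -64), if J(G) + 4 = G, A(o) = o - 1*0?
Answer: -52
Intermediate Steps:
A(o) = o (A(o) = o + 0 = o)
J(G) = -4 + G
x(M, g) = 1 + M + g (x(M, g) = (M + g) + 1 = 1 + M + g)
J(31) + x(12 - 1*28, -64) = (-4 + 31) + (1 + (12 - 1*28) - 64) = 27 + (1 + (12 - 28) - 64) = 27 + (1 - 16 - 64) = 27 - 79 = -52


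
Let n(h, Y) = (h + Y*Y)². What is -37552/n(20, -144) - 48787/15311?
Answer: -1313661085344/412259714231 ≈ -3.1865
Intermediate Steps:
n(h, Y) = (h + Y²)²
-37552/n(20, -144) - 48787/15311 = -37552/(20 + (-144)²)² - 48787/15311 = -37552/(20 + 20736)² - 48787*1/15311 = -37552/(20756²) - 48787/15311 = -37552/430811536 - 48787/15311 = -37552*1/430811536 - 48787/15311 = -2347/26925721 - 48787/15311 = -1313661085344/412259714231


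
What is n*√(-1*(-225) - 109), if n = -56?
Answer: -112*√29 ≈ -603.14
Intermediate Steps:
n*√(-1*(-225) - 109) = -56*√(-1*(-225) - 109) = -56*√(225 - 109) = -112*√29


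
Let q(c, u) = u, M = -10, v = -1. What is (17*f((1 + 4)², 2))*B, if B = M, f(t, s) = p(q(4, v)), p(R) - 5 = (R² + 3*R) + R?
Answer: -340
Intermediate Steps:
p(R) = 5 + R² + 4*R (p(R) = 5 + ((R² + 3*R) + R) = 5 + (R² + 4*R) = 5 + R² + 4*R)
f(t, s) = 2 (f(t, s) = 5 + (-1)² + 4*(-1) = 5 + 1 - 4 = 2)
B = -10
(17*f((1 + 4)², 2))*B = (17*2)*(-10) = 34*(-10) = -340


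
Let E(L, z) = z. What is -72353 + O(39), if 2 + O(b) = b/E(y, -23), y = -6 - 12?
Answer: -1664204/23 ≈ -72357.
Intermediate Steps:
y = -18
O(b) = -2 - b/23 (O(b) = -2 + b/(-23) = -2 + b*(-1/23) = -2 - b/23)
-72353 + O(39) = -72353 + (-2 - 1/23*39) = -72353 + (-2 - 39/23) = -72353 - 85/23 = -1664204/23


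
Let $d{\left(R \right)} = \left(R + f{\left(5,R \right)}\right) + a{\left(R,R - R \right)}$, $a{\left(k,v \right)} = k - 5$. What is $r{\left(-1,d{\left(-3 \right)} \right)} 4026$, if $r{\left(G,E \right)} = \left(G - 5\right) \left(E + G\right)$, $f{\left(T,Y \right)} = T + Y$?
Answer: $241560$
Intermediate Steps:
$a{\left(k,v \right)} = -5 + k$
$d{\left(R \right)} = 3 R$ ($d{\left(R \right)} = \left(R + \left(5 + R\right)\right) + \left(-5 + R\right) = \left(5 + 2 R\right) + \left(-5 + R\right) = 3 R$)
$r{\left(G,E \right)} = \left(-5 + G\right) \left(E + G\right)$
$r{\left(-1,d{\left(-3 \right)} \right)} 4026 = \left(\left(-1\right)^{2} - 5 \cdot 3 \left(-3\right) - -5 + 3 \left(-3\right) \left(-1\right)\right) 4026 = \left(1 - -45 + 5 - -9\right) 4026 = \left(1 + 45 + 5 + 9\right) 4026 = 60 \cdot 4026 = 241560$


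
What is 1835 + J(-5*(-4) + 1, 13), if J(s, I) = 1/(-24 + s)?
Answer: 5504/3 ≈ 1834.7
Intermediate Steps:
1835 + J(-5*(-4) + 1, 13) = 1835 + 1/(-24 + (-5*(-4) + 1)) = 1835 + 1/(-24 + (20 + 1)) = 1835 + 1/(-24 + 21) = 1835 + 1/(-3) = 1835 - 1/3 = 5504/3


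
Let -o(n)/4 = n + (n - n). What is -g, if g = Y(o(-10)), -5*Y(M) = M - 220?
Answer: -36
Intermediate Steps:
o(n) = -4*n (o(n) = -4*(n + (n - n)) = -4*(n + 0) = -4*n)
Y(M) = 44 - M/5 (Y(M) = -(M - 220)/5 = -(-220 + M)/5 = 44 - M/5)
g = 36 (g = 44 - (-4)*(-10)/5 = 44 - 1/5*40 = 44 - 8 = 36)
-g = -1*36 = -36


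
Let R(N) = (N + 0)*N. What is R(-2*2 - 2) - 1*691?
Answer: -655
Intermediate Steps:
R(N) = N² (R(N) = N*N = N²)
R(-2*2 - 2) - 1*691 = (-2*2 - 2)² - 1*691 = (-4 - 2)² - 691 = (-6)² - 691 = 36 - 691 = -655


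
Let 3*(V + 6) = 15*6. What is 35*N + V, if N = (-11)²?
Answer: 4259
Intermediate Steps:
N = 121
V = 24 (V = -6 + (15*6)/3 = -6 + (⅓)*90 = -6 + 30 = 24)
35*N + V = 35*121 + 24 = 4235 + 24 = 4259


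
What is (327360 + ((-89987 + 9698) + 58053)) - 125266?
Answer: 179858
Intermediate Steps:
(327360 + ((-89987 + 9698) + 58053)) - 125266 = (327360 + (-80289 + 58053)) - 125266 = (327360 - 22236) - 125266 = 305124 - 125266 = 179858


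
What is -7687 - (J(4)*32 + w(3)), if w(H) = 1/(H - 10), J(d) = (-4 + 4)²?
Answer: -53808/7 ≈ -7686.9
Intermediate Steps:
J(d) = 0 (J(d) = 0² = 0)
w(H) = 1/(-10 + H)
-7687 - (J(4)*32 + w(3)) = -7687 - (0*32 + 1/(-10 + 3)) = -7687 - (0 + 1/(-7)) = -7687 - (0 - ⅐) = -7687 - 1*(-⅐) = -7687 + ⅐ = -53808/7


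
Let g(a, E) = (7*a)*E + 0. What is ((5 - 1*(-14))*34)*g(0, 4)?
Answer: 0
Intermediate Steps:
g(a, E) = 7*E*a (g(a, E) = 7*E*a + 0 = 7*E*a)
((5 - 1*(-14))*34)*g(0, 4) = ((5 - 1*(-14))*34)*(7*4*0) = ((5 + 14)*34)*0 = (19*34)*0 = 646*0 = 0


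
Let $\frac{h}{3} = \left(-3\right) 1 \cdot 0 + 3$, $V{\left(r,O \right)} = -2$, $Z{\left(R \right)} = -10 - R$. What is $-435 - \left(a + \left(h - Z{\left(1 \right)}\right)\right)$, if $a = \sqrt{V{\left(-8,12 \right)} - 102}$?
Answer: $-455 - 2 i \sqrt{26} \approx -455.0 - 10.198 i$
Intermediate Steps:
$h = 9$ ($h = 3 \left(\left(-3\right) 1 \cdot 0 + 3\right) = 3 \left(\left(-3\right) 0 + 3\right) = 3 \left(0 + 3\right) = 3 \cdot 3 = 9$)
$a = 2 i \sqrt{26}$ ($a = \sqrt{-2 - 102} = \sqrt{-104} = 2 i \sqrt{26} \approx 10.198 i$)
$-435 - \left(a + \left(h - Z{\left(1 \right)}\right)\right) = -435 - \left(2 i \sqrt{26} + \left(9 - \left(-10 - 1\right)\right)\right) = -435 - \left(2 i \sqrt{26} + \left(9 - -11\right)\right) = -435 - \left(2 i \sqrt{26} + \left(9 + 11\right)\right) = -435 - \left(2 i \sqrt{26} + 20\right) = -435 - \left(20 + 2 i \sqrt{26}\right) = -455 - 2 i \sqrt{26}$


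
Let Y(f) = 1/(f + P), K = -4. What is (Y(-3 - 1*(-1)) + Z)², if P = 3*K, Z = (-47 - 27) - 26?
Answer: 1962801/196 ≈ 10014.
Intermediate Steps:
Z = -100 (Z = -74 - 26 = -100)
P = -12 (P = 3*(-4) = -12)
Y(f) = 1/(-12 + f) (Y(f) = 1/(f - 12) = 1/(-12 + f))
(Y(-3 - 1*(-1)) + Z)² = (1/(-12 + (-3 - 1*(-1))) - 100)² = (1/(-12 + (-3 + 1)) - 100)² = (1/(-12 - 2) - 100)² = (1/(-14) - 100)² = (-1/14 - 100)² = (-1401/14)² = 1962801/196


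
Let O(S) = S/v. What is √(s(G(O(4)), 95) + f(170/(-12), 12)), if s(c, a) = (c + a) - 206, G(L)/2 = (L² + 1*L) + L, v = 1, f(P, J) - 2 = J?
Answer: 7*I ≈ 7.0*I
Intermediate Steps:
f(P, J) = 2 + J
O(S) = S (O(S) = S/1 = S*1 = S)
G(L) = 2*L² + 4*L (G(L) = 2*((L² + 1*L) + L) = 2*((L² + L) + L) = 2*((L + L²) + L) = 2*(L² + 2*L) = 2*L² + 4*L)
s(c, a) = -206 + a + c (s(c, a) = (a + c) - 206 = -206 + a + c)
√(s(G(O(4)), 95) + f(170/(-12), 12)) = √((-206 + 95 + 2*4*(2 + 4)) + (2 + 12)) = √((-206 + 95 + 2*4*6) + 14) = √((-206 + 95 + 48) + 14) = √(-63 + 14) = √(-49) = 7*I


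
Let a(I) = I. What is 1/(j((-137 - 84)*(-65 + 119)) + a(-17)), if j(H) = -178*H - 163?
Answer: 1/2124072 ≈ 4.7079e-7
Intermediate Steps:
j(H) = -163 - 178*H
1/(j((-137 - 84)*(-65 + 119)) + a(-17)) = 1/((-163 - 178*(-137 - 84)*(-65 + 119)) - 17) = 1/((-163 - (-39338)*54) - 17) = 1/((-163 - 178*(-11934)) - 17) = 1/((-163 + 2124252) - 17) = 1/(2124089 - 17) = 1/2124072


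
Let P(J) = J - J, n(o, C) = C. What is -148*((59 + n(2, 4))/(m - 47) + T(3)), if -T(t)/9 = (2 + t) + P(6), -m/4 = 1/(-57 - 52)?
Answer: 35108856/5119 ≈ 6858.5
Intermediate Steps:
m = 4/109 (m = -4/(-57 - 52) = -4/(-109) = -4*(-1/109) = 4/109 ≈ 0.036697)
P(J) = 0
T(t) = -18 - 9*t (T(t) = -9*((2 + t) + 0) = -9*(2 + t) = -18 - 9*t)
-148*((59 + n(2, 4))/(m - 47) + T(3)) = -148*((59 + 4)/(4/109 - 47) + (-18 - 9*3)) = -148*(63/(-5119/109) + (-18 - 27)) = -148*(63*(-109/5119) - 45) = -148*(-6867/5119 - 45) = -148*(-237222/5119) = 35108856/5119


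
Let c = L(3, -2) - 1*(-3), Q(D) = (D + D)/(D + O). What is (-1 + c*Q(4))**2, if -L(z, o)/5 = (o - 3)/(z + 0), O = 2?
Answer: 16129/81 ≈ 199.12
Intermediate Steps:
Q(D) = 2*D/(2 + D) (Q(D) = (D + D)/(D + 2) = (2*D)/(2 + D) = 2*D/(2 + D))
L(z, o) = -5*(-3 + o)/z (L(z, o) = -5*(o - 3)/(z + 0) = -5*(-3 + o)/z)
c = 34/3 (c = 5*(3 - 1*(-2))/3 - 1*(-3) = 5*(1/3)*(3 + 2) + 3 = 5*(1/3)*5 + 3 = 25/3 + 3 = 34/3 ≈ 11.333)
(-1 + c*Q(4))**2 = (-1 + 34*(2*4/(2 + 4))/3)**2 = (-1 + 34*(2*4/6)/3)**2 = (-1 + 34*(2*4*(1/6))/3)**2 = (-1 + (34/3)*(4/3))**2 = (-1 + 136/9)**2 = (127/9)**2 = 16129/81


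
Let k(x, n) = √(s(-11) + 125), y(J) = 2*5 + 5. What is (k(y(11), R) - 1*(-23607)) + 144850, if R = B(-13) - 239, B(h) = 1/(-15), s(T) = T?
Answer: 168457 + √114 ≈ 1.6847e+5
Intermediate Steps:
y(J) = 15 (y(J) = 10 + 5 = 15)
B(h) = -1/15
R = -3586/15 (R = -1/15 - 239 = -3586/15 ≈ -239.07)
k(x, n) = √114 (k(x, n) = √(-11 + 125) = √114)
(k(y(11), R) - 1*(-23607)) + 144850 = (√114 - 1*(-23607)) + 144850 = (√114 + 23607) + 144850 = (23607 + √114) + 144850 = 168457 + √114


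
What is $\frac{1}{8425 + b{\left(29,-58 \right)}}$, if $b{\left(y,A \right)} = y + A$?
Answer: $\frac{1}{8396} \approx 0.0001191$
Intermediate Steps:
$b{\left(y,A \right)} = A + y$
$\frac{1}{8425 + b{\left(29,-58 \right)}} = \frac{1}{8425 + \left(-58 + 29\right)} = \frac{1}{8425 - 29} = \frac{1}{8396}$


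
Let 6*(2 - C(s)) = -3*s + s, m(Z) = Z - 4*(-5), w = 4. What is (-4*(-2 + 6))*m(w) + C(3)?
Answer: -381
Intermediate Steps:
m(Z) = 20 + Z (m(Z) = Z + 20 = 20 + Z)
C(s) = 2 + s/3 (C(s) = 2 - (-3*s + s)/6 = 2 - (-1)*s/3 = 2 + s/3)
(-4*(-2 + 6))*m(w) + C(3) = (-4*(-2 + 6))*(20 + 4) + (2 + (1/3)*3) = -4*4*24 + (2 + 1) = -16*24 + 3 = -384 + 3 = -381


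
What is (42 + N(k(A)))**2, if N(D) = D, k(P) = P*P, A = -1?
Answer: 1849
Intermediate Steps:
k(P) = P**2
(42 + N(k(A)))**2 = (42 + (-1)**2)**2 = (42 + 1)**2 = 43**2 = 1849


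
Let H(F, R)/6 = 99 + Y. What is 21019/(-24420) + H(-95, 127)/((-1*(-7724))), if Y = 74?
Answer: -34250699/47155020 ≈ -0.72634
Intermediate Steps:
H(F, R) = 1038 (H(F, R) = 6*(99 + 74) = 6*173 = 1038)
21019/(-24420) + H(-95, 127)/((-1*(-7724))) = 21019/(-24420) + 1038/((-1*(-7724))) = 21019*(-1/24420) + 1038/7724 = -21019/24420 + 1038*(1/7724) = -21019/24420 + 519/3862 = -34250699/47155020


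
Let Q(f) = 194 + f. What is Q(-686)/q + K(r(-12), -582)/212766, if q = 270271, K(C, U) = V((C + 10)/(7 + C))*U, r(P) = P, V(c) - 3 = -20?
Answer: 428230067/9584079931 ≈ 0.044681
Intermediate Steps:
V(c) = -17 (V(c) = 3 - 20 = -17)
K(C, U) = -17*U
Q(-686)/q + K(r(-12), -582)/212766 = (194 - 686)/270271 - 17*(-582)/212766 = -492*1/270271 + 9894*(1/212766) = -492/270271 + 1649/35461 = 428230067/9584079931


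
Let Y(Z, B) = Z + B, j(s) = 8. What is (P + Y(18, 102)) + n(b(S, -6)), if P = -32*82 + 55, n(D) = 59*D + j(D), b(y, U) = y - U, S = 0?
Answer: -2087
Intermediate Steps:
n(D) = 8 + 59*D (n(D) = 59*D + 8 = 8 + 59*D)
P = -2569 (P = -2624 + 55 = -2569)
Y(Z, B) = B + Z
(P + Y(18, 102)) + n(b(S, -6)) = (-2569 + (102 + 18)) + (8 + 59*(0 - 1*(-6))) = (-2569 + 120) + (8 + 59*(0 + 6)) = -2449 + (8 + 59*6) = -2449 + (8 + 354) = -2449 + 362 = -2087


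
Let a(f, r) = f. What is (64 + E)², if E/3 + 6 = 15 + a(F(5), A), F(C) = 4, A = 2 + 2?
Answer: 10609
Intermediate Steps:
A = 4
E = 39 (E = -18 + 3*(15 + 4) = -18 + 3*19 = -18 + 57 = 39)
(64 + E)² = (64 + 39)² = 103² = 10609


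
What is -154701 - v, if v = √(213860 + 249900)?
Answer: -154701 - 4*√28985 ≈ -1.5538e+5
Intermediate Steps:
v = 4*√28985 (v = √463760 = 4*√28985 ≈ 681.00)
-154701 - v = -154701 - 4*√28985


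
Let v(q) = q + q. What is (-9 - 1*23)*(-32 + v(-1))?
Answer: 1088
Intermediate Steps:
v(q) = 2*q
(-9 - 1*23)*(-32 + v(-1)) = (-9 - 1*23)*(-32 + 2*(-1)) = (-9 - 23)*(-32 - 2) = -32*(-34) = 1088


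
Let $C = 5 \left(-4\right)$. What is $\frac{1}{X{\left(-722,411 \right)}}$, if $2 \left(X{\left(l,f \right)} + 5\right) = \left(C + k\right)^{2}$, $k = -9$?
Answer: $\frac{2}{831} \approx 0.0024067$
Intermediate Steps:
$C = -20$
$X{\left(l,f \right)} = \frac{831}{2}$ ($X{\left(l,f \right)} = -5 + \frac{\left(-20 - 9\right)^{2}}{2} = -5 + \frac{\left(-29\right)^{2}}{2} = -5 + \frac{1}{2} \cdot 841 = -5 + \frac{841}{2} = \frac{831}{2}$)
$\frac{1}{X{\left(-722,411 \right)}} = \frac{1}{\frac{831}{2}} = \frac{2}{831}$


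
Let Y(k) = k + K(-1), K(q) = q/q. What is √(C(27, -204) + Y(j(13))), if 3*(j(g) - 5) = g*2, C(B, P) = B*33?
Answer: √8151/3 ≈ 30.094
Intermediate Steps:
C(B, P) = 33*B
K(q) = 1
j(g) = 5 + 2*g/3 (j(g) = 5 + (g*2)/3 = 5 + (2*g)/3 = 5 + 2*g/3)
Y(k) = 1 + k (Y(k) = k + 1 = 1 + k)
√(C(27, -204) + Y(j(13))) = √(33*27 + (1 + (5 + (⅔)*13))) = √(891 + (1 + (5 + 26/3))) = √(891 + (1 + 41/3)) = √(891 + 44/3) = √(2717/3) = √8151/3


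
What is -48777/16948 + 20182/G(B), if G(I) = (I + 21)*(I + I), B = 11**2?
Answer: -333532073/145600268 ≈ -2.2907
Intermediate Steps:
B = 121
G(I) = 2*I*(21 + I) (G(I) = (21 + I)*(2*I) = 2*I*(21 + I))
-48777/16948 + 20182/G(B) = -48777/16948 + 20182/((2*121*(21 + 121))) = -48777*1/16948 + 20182/((2*121*142)) = -48777/16948 + 20182/34364 = -48777/16948 + 20182*(1/34364) = -48777/16948 + 10091/17182 = -333532073/145600268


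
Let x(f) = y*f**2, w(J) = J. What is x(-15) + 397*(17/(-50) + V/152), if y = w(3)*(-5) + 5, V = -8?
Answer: -2285581/950 ≈ -2405.9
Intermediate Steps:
y = -10 (y = 3*(-5) + 5 = -15 + 5 = -10)
x(f) = -10*f**2
x(-15) + 397*(17/(-50) + V/152) = -10*(-15)**2 + 397*(17/(-50) - 8/152) = -10*225 + 397*(17*(-1/50) - 8*1/152) = -2250 + 397*(-17/50 - 1/19) = -2250 + 397*(-373/950) = -2250 - 148081/950 = -2285581/950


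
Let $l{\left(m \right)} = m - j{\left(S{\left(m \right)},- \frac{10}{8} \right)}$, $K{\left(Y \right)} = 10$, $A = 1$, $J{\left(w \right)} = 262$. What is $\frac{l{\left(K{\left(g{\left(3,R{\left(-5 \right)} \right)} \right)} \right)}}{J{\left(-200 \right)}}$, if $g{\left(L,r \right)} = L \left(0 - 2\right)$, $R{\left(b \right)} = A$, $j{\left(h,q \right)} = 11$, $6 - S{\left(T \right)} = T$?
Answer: $- \frac{1}{262} \approx -0.0038168$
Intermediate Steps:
$S{\left(T \right)} = 6 - T$
$R{\left(b \right)} = 1$
$g{\left(L,r \right)} = - 2 L$ ($g{\left(L,r \right)} = L \left(-2\right) = - 2 L$)
$l{\left(m \right)} = -11 + m$ ($l{\left(m \right)} = m - 11 = -11 + m$)
$\frac{l{\left(K{\left(g{\left(3,R{\left(-5 \right)} \right)} \right)} \right)}}{J{\left(-200 \right)}} = \frac{-11 + 10}{262} = \left(-1\right) \frac{1}{262} = - \frac{1}{262}$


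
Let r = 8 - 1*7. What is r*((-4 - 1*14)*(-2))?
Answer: 36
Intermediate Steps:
r = 1 (r = 8 - 7 = 1)
r*((-4 - 1*14)*(-2)) = 1*((-4 - 1*14)*(-2)) = 1*((-4 - 14)*(-2)) = 1*(-18*(-2)) = 1*36 = 36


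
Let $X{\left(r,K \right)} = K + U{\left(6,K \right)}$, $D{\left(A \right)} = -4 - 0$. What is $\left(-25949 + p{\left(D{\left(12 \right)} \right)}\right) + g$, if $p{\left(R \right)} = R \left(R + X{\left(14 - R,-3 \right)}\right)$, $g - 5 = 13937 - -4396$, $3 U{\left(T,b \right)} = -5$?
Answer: $- \frac{22729}{3} \approx -7576.3$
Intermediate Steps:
$U{\left(T,b \right)} = - \frac{5}{3}$ ($U{\left(T,b \right)} = \frac{1}{3} \left(-5\right) = - \frac{5}{3}$)
$D{\left(A \right)} = -4$ ($D{\left(A \right)} = -4 + 0 = -4$)
$X{\left(r,K \right)} = - \frac{5}{3} + K$ ($X{\left(r,K \right)} = K - \frac{5}{3} = - \frac{5}{3} + K$)
$g = 18338$ ($g = 5 + \left(13937 - -4396\right) = 5 + \left(13937 + 4396\right) = 5 + 18333 = 18338$)
$p{\left(R \right)} = R \left(- \frac{14}{3} + R\right)$ ($p{\left(R \right)} = R \left(R - \frac{14}{3}\right) = R \left(- \frac{14}{3} + R\right)$)
$\left(-25949 + p{\left(D{\left(12 \right)} \right)}\right) + g = \left(-25949 + \frac{1}{3} \left(-4\right) \left(-14 + 3 \left(-4\right)\right)\right) + 18338 = \left(-25949 + \frac{1}{3} \left(-4\right) \left(-14 - 12\right)\right) + 18338 = \left(-25949 + \frac{1}{3} \left(-4\right) \left(-26\right)\right) + 18338 = \left(-25949 + \frac{104}{3}\right) + 18338 = - \frac{77743}{3} + 18338 = - \frac{22729}{3}$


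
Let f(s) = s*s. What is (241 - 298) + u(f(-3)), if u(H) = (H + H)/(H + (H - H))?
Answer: -55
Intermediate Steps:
f(s) = s²
u(H) = 2 (u(H) = (2*H)/(H + 0) = (2*H)/H = 2)
(241 - 298) + u(f(-3)) = (241 - 298) + 2 = -57 + 2 = -55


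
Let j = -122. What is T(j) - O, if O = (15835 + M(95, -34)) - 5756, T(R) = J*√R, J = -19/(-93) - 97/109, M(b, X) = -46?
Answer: -10033 - 6950*I*√122/10137 ≈ -10033.0 - 7.5728*I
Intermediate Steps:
J = -6950/10137 (J = -19*(-1/93) - 97*1/109 = 19/93 - 97/109 = -6950/10137 ≈ -0.68561)
T(R) = -6950*√R/10137
O = 10033 (O = (15835 - 46) - 5756 = 15789 - 5756 = 10033)
T(j) - O = -6950*I*√122/10137 - 1*10033 = -6950*I*√122/10137 - 10033 = -10033 - 6950*I*√122/10137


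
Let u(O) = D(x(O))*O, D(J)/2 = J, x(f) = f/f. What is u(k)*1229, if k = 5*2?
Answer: 24580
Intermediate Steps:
k = 10
x(f) = 1
D(J) = 2*J
u(O) = 2*O (u(O) = (2*1)*O = 2*O)
u(k)*1229 = (2*10)*1229 = 20*1229 = 24580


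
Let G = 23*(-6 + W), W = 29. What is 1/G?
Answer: 1/529 ≈ 0.0018904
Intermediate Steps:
G = 529 (G = 23*(-6 + 29) = 23*23 = 529)
1/G = 1/529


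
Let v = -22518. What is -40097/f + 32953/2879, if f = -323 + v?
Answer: 868118736/65759239 ≈ 13.201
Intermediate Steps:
f = -22841 (f = -323 - 22518 = -22841)
-40097/f + 32953/2879 = -40097/(-22841) + 32953/2879 = -40097*(-1/22841) + 32953*(1/2879) = 40097/22841 + 32953/2879 = 868118736/65759239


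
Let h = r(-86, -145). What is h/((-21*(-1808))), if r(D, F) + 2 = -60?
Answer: -31/18984 ≈ -0.0016330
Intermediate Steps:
r(D, F) = -62 (r(D, F) = -2 - 60 = -62)
h = -62
h/((-21*(-1808))) = -62/((-21*(-1808))) = -62/37968 = -62*1/37968 = -31/18984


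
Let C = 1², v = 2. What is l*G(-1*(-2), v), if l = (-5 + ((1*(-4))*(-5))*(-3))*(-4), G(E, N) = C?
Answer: 260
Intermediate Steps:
C = 1
G(E, N) = 1
l = 260 (l = (-5 - 4*(-5)*(-3))*(-4) = (-5 + 20*(-3))*(-4) = (-5 - 60)*(-4) = -65*(-4) = 260)
l*G(-1*(-2), v) = 260*1 = 260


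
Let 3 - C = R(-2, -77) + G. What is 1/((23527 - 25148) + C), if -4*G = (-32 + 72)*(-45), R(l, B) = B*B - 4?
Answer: -1/7993 ≈ -0.00012511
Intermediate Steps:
R(l, B) = -4 + B² (R(l, B) = B² - 4 = -4 + B²)
G = 450 (G = -(-32 + 72)*(-45)/4 = -10*(-45) = -¼*(-1800) = 450)
C = -6372 (C = 3 - ((-4 + (-77)²) + 450) = 3 - ((-4 + 5929) + 450) = 3 - (5925 + 450) = 3 - 1*6375 = 3 - 6375 = -6372)
1/((23527 - 25148) + C) = 1/((23527 - 25148) - 6372) = 1/(-1621 - 6372) = 1/(-7993) = -1/7993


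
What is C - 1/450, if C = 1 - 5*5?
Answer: -10801/450 ≈ -24.002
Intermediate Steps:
C = -24 (C = 1 - 25 = -24)
C - 1/450 = -24 - 1/450 = -10801/450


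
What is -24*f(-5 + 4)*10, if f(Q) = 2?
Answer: -480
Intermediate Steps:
-24*f(-5 + 4)*10 = -24*2*10 = -48*10 = -480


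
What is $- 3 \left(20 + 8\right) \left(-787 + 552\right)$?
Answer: $19740$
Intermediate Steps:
$- 3 \left(20 + 8\right) \left(-787 + 552\right) = \left(-3\right) 28 \left(-235\right) = \left(-84\right) \left(-235\right) = 19740$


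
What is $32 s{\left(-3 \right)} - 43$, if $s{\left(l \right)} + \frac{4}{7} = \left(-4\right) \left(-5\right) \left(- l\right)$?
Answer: $\frac{13011}{7} \approx 1858.7$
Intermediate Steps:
$s{\left(l \right)} = - \frac{4}{7} - 20 l$ ($s{\left(l \right)} = - \frac{4}{7} + \left(-4\right) \left(-5\right) \left(- l\right) = - \frac{4}{7} + 20 \left(- l\right) = - \frac{4}{7} - 20 l$)
$32 s{\left(-3 \right)} - 43 = 32 \left(- \frac{4}{7} - -60\right) - 43 = 32 \left(- \frac{4}{7} + 60\right) - 43 = 32 \cdot \frac{416}{7} - 43 = \frac{13312}{7} - 43 = \frac{13011}{7}$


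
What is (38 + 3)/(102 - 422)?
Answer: -41/320 ≈ -0.12812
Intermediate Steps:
(38 + 3)/(102 - 422) = 41/(-320) = 41*(-1/320) = -41/320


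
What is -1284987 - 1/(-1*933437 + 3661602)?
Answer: -3505656558856/2728165 ≈ -1.2850e+6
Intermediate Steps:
-1284987 - 1/(-1*933437 + 3661602) = -1284987 - 1/(-933437 + 3661602) = -1284987 - 1/2728165 = -3505656558856/2728165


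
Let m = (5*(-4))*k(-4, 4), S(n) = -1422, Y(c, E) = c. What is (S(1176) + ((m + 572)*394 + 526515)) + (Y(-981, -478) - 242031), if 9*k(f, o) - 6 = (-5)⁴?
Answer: -405239/9 ≈ -45027.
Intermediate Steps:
k(f, o) = 631/9 (k(f, o) = ⅔ + (⅑)*(-5)⁴ = ⅔ + (⅑)*625 = ⅔ + 625/9 = 631/9)
m = -12620/9 (m = (5*(-4))*(631/9) = -20*631/9 = -12620/9 ≈ -1402.2)
(S(1176) + ((m + 572)*394 + 526515)) + (Y(-981, -478) - 242031) = (-1422 + ((-12620/9 + 572)*394 + 526515)) + (-981 - 242031) = (-1422 + (-7472/9*394 + 526515)) - 243012 = (-1422 + (-2943968/9 + 526515)) - 243012 = (-1422 + 1794667/9) - 243012 = 1781869/9 - 243012 = -405239/9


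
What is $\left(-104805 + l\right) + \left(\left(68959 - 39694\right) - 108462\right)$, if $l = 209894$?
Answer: $25892$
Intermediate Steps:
$\left(-104805 + l\right) + \left(\left(68959 - 39694\right) - 108462\right) = \left(-104805 + 209894\right) + \left(\left(68959 - 39694\right) - 108462\right) = 105089 + \left(29265 - 108462\right) = 105089 - 79197 = 25892$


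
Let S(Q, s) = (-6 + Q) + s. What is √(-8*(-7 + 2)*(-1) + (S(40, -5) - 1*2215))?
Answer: I*√2226 ≈ 47.18*I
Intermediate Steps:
S(Q, s) = -6 + Q + s
√(-8*(-7 + 2)*(-1) + (S(40, -5) - 1*2215)) = √(-8*(-7 + 2)*(-1) + ((-6 + 40 - 5) - 1*2215)) = √(-8*(-5)*(-1) + (29 - 2215)) = √(40*(-1) - 2186) = √(-40 - 2186) = √(-2226) = I*√2226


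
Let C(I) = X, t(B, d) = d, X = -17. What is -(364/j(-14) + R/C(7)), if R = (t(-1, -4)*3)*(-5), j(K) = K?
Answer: 502/17 ≈ 29.529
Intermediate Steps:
C(I) = -17
R = 60 (R = -4*3*(-5) = -12*(-5) = 60)
-(364/j(-14) + R/C(7)) = -(364/(-14) + 60/(-17)) = -(364*(-1/14) + 60*(-1/17)) = -(-26 - 60/17) = -1*(-502/17) = 502/17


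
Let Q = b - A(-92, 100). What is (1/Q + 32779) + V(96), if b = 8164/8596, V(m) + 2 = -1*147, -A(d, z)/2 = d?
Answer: 12835824101/393375 ≈ 32630.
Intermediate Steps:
A(d, z) = -2*d
V(m) = -149 (V(m) = -2 - 1*147 = -2 - 147 = -149)
b = 2041/2149 (b = 8164*(1/8596) = 2041/2149 ≈ 0.94974)
Q = -393375/2149 (Q = 2041/2149 - (-2)*(-92) = 2041/2149 - 1*184 = 2041/2149 - 184 = -393375/2149 ≈ -183.05)
(1/Q + 32779) + V(96) = (1/(-393375/2149) + 32779) - 149 = (-2149/393375 + 32779) - 149 = 12894436976/393375 - 149 = 12835824101/393375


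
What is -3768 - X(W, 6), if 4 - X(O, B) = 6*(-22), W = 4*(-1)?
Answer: -3904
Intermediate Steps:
W = -4
X(O, B) = 136 (X(O, B) = 4 - 6*(-22) = 4 - 1*(-132) = 4 + 132 = 136)
-3768 - X(W, 6) = -3768 - 1*136 = -3768 - 136 = -3904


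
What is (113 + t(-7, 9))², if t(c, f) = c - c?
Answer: 12769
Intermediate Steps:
t(c, f) = 0
(113 + t(-7, 9))² = (113 + 0)² = 113² = 12769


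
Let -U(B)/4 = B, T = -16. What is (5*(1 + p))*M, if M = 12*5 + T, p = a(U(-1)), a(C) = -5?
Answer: -880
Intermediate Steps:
U(B) = -4*B
p = -5
M = 44 (M = 12*5 - 16 = 60 - 16 = 44)
(5*(1 + p))*M = (5*(1 - 5))*44 = (5*(-4))*44 = -20*44 = -880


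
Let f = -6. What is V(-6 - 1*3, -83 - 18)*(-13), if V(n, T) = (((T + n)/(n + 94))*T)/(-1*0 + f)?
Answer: 14443/51 ≈ 283.20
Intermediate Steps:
V(n, T) = -T*(T + n)/(6*(94 + n)) (V(n, T) = (((T + n)/(n + 94))*T)/(-1*0 - 6) = (((T + n)/(94 + n))*T)/(0 - 6) = (((T + n)/(94 + n))*T)/(-6) = (T*(T + n)/(94 + n))*(-⅙) = -T*(T + n)/(6*(94 + n)))
V(-6 - 1*3, -83 - 18)*(-13) = -(-83 - 18)*((-83 - 18) + (-6 - 1*3))/(564 + 6*(-6 - 1*3))*(-13) = -1*(-101)*(-101 + (-6 - 3))/(564 + 6*(-6 - 3))*(-13) = -1*(-101)*(-101 - 9)/(564 + 6*(-9))*(-13) = -1*(-101)*(-110)/(564 - 54)*(-13) = -1*(-101)*(-110)/510*(-13) = -1*(-101)*1/510*(-110)*(-13) = -1111/51*(-13) = 14443/51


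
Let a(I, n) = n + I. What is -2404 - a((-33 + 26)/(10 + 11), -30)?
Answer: -7121/3 ≈ -2373.7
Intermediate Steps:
a(I, n) = I + n
-2404 - a((-33 + 26)/(10 + 11), -30) = -2404 - ((-33 + 26)/(10 + 11) - 30) = -2404 - (-7/21 - 30) = -2404 - (-7*1/21 - 30) = -2404 - (-⅓ - 30) = -2404 - 1*(-91/3) = -2404 + 91/3 = -7121/3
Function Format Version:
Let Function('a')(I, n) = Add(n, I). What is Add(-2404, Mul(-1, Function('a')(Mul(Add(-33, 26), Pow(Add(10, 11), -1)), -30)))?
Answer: Rational(-7121, 3) ≈ -2373.7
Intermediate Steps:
Function('a')(I, n) = Add(I, n)
Add(-2404, Mul(-1, Function('a')(Mul(Add(-33, 26), Pow(Add(10, 11), -1)), -30))) = Add(-2404, Mul(-1, Add(Mul(Add(-33, 26), Pow(Add(10, 11), -1)), -30))) = Add(-2404, Mul(-1, Add(Mul(-7, Pow(21, -1)), -30))) = Add(-2404, Mul(-1, Add(Mul(-7, Rational(1, 21)), -30))) = Add(-2404, Mul(-1, Add(Rational(-1, 3), -30))) = Add(-2404, Mul(-1, Rational(-91, 3))) = Add(-2404, Rational(91, 3)) = Rational(-7121, 3)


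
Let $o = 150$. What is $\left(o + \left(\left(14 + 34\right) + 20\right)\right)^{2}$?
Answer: $47524$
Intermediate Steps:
$\left(o + \left(\left(14 + 34\right) + 20\right)\right)^{2} = \left(150 + \left(\left(14 + 34\right) + 20\right)\right)^{2} = \left(150 + \left(48 + 20\right)\right)^{2} = \left(150 + 68\right)^{2} = 218^{2} = 47524$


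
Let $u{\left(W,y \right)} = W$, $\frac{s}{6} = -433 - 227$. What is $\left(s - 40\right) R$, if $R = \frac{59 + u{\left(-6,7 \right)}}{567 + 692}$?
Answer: $- \frac{212000}{1259} \approx -168.39$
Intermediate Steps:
$s = -3960$ ($s = 6 \left(-433 - 227\right) = 6 \left(-660\right) = -3960$)
$R = \frac{53}{1259}$ ($R = \frac{59 - 6}{567 + 692} = \frac{53}{1259} \approx 0.042097$)
$\left(s - 40\right) R = \left(-3960 - 40\right) \frac{53}{1259} = \left(-4000\right) \frac{53}{1259} = - \frac{212000}{1259}$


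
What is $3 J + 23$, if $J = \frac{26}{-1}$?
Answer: $-55$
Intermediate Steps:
$J = -26$ ($J = 26 \left(-1\right) = -26$)
$3 J + 23 = 3 \left(-26\right) + 23 = -78 + 23 = -55$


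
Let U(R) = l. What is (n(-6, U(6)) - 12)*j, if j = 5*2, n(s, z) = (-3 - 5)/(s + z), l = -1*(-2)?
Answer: -100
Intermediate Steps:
l = 2
U(R) = 2
n(s, z) = -8/(s + z)
j = 10
(n(-6, U(6)) - 12)*j = (-8/(-6 + 2) - 12)*10 = (-8/(-4) - 12)*10 = (-8*(-1/4) - 12)*10 = (2 - 12)*10 = -10*10 = -100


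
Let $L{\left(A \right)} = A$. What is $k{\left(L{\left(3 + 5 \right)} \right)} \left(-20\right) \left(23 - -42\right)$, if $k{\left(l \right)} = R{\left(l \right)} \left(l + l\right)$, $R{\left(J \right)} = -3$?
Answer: $62400$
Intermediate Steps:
$k{\left(l \right)} = - 6 l$ ($k{\left(l \right)} = - 3 \left(l + l\right) = - 3 \cdot 2 l = - 6 l$)
$k{\left(L{\left(3 + 5 \right)} \right)} \left(-20\right) \left(23 - -42\right) = - 6 \left(3 + 5\right) \left(-20\right) \left(23 - -42\right) = \left(-6\right) 8 \left(-20\right) \left(23 + 42\right) = \left(-48\right) \left(-20\right) 65 = 960 \cdot 65 = 62400$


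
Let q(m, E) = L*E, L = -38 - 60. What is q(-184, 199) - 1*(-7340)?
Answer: -12162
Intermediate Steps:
L = -98
q(m, E) = -98*E
q(-184, 199) - 1*(-7340) = -98*199 - 1*(-7340) = -19502 + 7340 = -12162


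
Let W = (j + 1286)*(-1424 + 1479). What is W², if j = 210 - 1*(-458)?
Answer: 11549800900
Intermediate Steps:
j = 668 (j = 210 + 458 = 668)
W = 107470 (W = (668 + 1286)*(-1424 + 1479) = 1954*55 = 107470)
W² = 107470² = 11549800900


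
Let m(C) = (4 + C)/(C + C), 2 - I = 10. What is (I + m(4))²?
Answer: 49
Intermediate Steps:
I = -8 (I = 2 - 1*10 = 2 - 10 = -8)
m(C) = (4 + C)/(2*C) (m(C) = (4 + C)/((2*C)) = (4 + C)*(1/(2*C)) = (4 + C)/(2*C))
(I + m(4))² = (-8 + (½)*(4 + 4)/4)² = (-8 + (½)*(¼)*8)² = (-8 + 1)² = (-7)² = 49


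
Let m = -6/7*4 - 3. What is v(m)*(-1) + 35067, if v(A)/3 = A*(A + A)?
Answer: 1706133/49 ≈ 34819.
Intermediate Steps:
m = -45/7 (m = -6*⅐*4 - 3 = -6/7*4 - 3 = -24/7 - 3 = -45/7 ≈ -6.4286)
v(A) = 6*A² (v(A) = 3*(A*(A + A)) = 3*(A*(2*A)) = 3*(2*A²) = 6*A²)
v(m)*(-1) + 35067 = (6*(-45/7)²)*(-1) + 35067 = (6*(2025/49))*(-1) + 35067 = (12150/49)*(-1) + 35067 = -12150/49 + 35067 = 1706133/49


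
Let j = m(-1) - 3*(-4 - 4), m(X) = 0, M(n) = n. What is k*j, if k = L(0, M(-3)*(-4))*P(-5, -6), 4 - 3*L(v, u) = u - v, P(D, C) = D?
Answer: 320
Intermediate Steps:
L(v, u) = 4/3 - u/3 + v/3 (L(v, u) = 4/3 - (u - v)/3 = 4/3 + (-u/3 + v/3) = 4/3 - u/3 + v/3)
k = 40/3 (k = (4/3 - (-1)*(-4) + (⅓)*0)*(-5) = (4/3 - ⅓*12 + 0)*(-5) = (4/3 - 4 + 0)*(-5) = -8/3*(-5) = 40/3 ≈ 13.333)
j = 24 (j = 0 - 3*(-4 - 4) = 0 - 3*(-8) = 0 - 1*(-24) = 0 + 24 = 24)
k*j = (40/3)*24 = 320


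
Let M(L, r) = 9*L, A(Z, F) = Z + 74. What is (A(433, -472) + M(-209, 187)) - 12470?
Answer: -13844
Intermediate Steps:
A(Z, F) = 74 + Z
(A(433, -472) + M(-209, 187)) - 12470 = ((74 + 433) + 9*(-209)) - 12470 = (507 - 1881) - 12470 = -1374 - 12470 = -13844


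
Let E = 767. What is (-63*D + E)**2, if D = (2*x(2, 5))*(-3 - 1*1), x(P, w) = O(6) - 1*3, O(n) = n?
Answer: 5193841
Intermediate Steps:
x(P, w) = 3 (x(P, w) = 6 - 1*3 = 6 - 3 = 3)
D = -24 (D = (2*3)*(-3 - 1*1) = 6*(-3 - 1) = 6*(-4) = -24)
(-63*D + E)**2 = (-63*(-24) + 767)**2 = (1512 + 767)**2 = 2279**2 = 5193841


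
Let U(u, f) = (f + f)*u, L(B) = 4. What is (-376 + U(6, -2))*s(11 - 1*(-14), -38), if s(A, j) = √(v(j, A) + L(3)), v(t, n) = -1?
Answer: -400*√3 ≈ -692.82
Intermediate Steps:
U(u, f) = 2*f*u (U(u, f) = (2*f)*u = 2*f*u)
s(A, j) = √3 (s(A, j) = √(-1 + 4) = √3)
(-376 + U(6, -2))*s(11 - 1*(-14), -38) = (-376 + 2*(-2)*6)*√3 = (-376 - 24)*√3 = -400*√3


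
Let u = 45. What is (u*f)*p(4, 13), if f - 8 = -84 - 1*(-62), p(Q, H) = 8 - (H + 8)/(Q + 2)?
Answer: -2835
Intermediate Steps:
p(Q, H) = 8 - (8 + H)/(2 + Q)
f = -14 (f = 8 + (-84 - 1*(-62)) = 8 + (-84 + 62) = 8 - 22 = -14)
(u*f)*p(4, 13) = (45*(-14))*((8 - 1*13 + 8*4)/(2 + 4)) = -630*(8 - 13 + 32)/6 = -105*27 = -630*9/2 = -2835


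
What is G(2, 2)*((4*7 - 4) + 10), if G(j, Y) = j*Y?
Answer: 136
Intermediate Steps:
G(j, Y) = Y*j
G(2, 2)*((4*7 - 4) + 10) = (2*2)*((4*7 - 4) + 10) = 4*((28 - 4) + 10) = 4*(24 + 10) = 4*34 = 136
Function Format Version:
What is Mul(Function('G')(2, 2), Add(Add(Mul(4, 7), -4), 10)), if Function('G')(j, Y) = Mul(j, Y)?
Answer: 136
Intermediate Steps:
Function('G')(j, Y) = Mul(Y, j)
Mul(Function('G')(2, 2), Add(Add(Mul(4, 7), -4), 10)) = Mul(Mul(2, 2), Add(Add(Mul(4, 7), -4), 10)) = Mul(4, Add(Add(28, -4), 10)) = Mul(4, Add(24, 10)) = Mul(4, 34) = 136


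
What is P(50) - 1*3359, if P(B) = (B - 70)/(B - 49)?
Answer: -3379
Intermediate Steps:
P(B) = (-70 + B)/(-49 + B)
P(50) - 1*3359 = (-70 + 50)/(-49 + 50) - 1*3359 = -20/1 - 3359 = 1*(-20) - 3359 = -20 - 3359 = -3379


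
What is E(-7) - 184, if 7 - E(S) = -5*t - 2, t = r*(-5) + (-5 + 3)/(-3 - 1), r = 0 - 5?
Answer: -95/2 ≈ -47.500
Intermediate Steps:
r = -5
t = 51/2 (t = -5*(-5) + (-5 + 3)/(-3 - 1) = 25 - 2/(-4) = 25 - 2*(-1/4) = 25 + 1/2 = 51/2 ≈ 25.500)
E(S) = 273/2 (E(S) = 7 - (-5*51/2 - 2) = 7 - (-255/2 - 2) = 7 - 1*(-259/2) = 7 + 259/2 = 273/2)
E(-7) - 184 = 273/2 - 184 = -95/2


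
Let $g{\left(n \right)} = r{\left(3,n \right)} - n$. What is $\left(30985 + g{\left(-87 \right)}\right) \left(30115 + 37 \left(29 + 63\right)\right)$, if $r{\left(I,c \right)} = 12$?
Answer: $1041904596$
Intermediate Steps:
$g{\left(n \right)} = 12 - n$
$\left(30985 + g{\left(-87 \right)}\right) \left(30115 + 37 \left(29 + 63\right)\right) = \left(30985 + \left(12 - -87\right)\right) \left(30115 + 37 \left(29 + 63\right)\right) = \left(30985 + \left(12 + 87\right)\right) \left(30115 + 37 \cdot 92\right) = \left(30985 + 99\right) \left(30115 + 3404\right) = 31084 \cdot 33519 = 1041904596$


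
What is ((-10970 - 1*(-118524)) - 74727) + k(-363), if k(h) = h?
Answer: 32464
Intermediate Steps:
((-10970 - 1*(-118524)) - 74727) + k(-363) = ((-10970 - 1*(-118524)) - 74727) - 363 = ((-10970 + 118524) - 74727) - 363 = (107554 - 74727) - 363 = 32827 - 363 = 32464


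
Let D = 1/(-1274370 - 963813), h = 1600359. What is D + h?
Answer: 3581896307696/2238183 ≈ 1.6004e+6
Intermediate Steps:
D = -1/2238183 (D = 1/(-2238183) = -1/2238183 ≈ -4.4679e-7)
D + h = -1/2238183 + 1600359 = 3581896307696/2238183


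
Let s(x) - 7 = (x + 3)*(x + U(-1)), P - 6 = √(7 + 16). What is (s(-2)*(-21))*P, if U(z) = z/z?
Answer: -756 - 126*√23 ≈ -1360.3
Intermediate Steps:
U(z) = 1
P = 6 + √23 (P = 6 + √(7 + 16) = 6 + √23 ≈ 10.796)
s(x) = 7 + (1 + x)*(3 + x) (s(x) = 7 + (x + 3)*(x + 1) = 7 + (3 + x)*(1 + x) = 7 + (1 + x)*(3 + x))
(s(-2)*(-21))*P = ((10 + (-2)² + 4*(-2))*(-21))*(6 + √23) = ((10 + 4 - 8)*(-21))*(6 + √23) = (6*(-21))*(6 + √23) = -126*(6 + √23) = -756 - 126*√23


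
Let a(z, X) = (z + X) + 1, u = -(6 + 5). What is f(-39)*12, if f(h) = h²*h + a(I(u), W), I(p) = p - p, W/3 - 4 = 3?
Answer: -711564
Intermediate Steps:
W = 21 (W = 12 + 3*3 = 12 + 9 = 21)
u = -11 (u = -1*11 = -11)
I(p) = 0
a(z, X) = 1 + X + z (a(z, X) = (X + z) + 1 = 1 + X + z)
f(h) = 22 + h³ (f(h) = h²*h + (1 + 21 + 0) = h³ + 22 = 22 + h³)
f(-39)*12 = (22 + (-39)³)*12 = (22 - 59319)*12 = -59297*12 = -711564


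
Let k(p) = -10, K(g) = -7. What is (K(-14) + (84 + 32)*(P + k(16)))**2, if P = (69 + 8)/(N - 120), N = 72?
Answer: 263640169/144 ≈ 1.8308e+6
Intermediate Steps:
P = -77/48 (P = (69 + 8)/(72 - 120) = 77/(-48) = 77*(-1/48) = -77/48 ≈ -1.6042)
(K(-14) + (84 + 32)*(P + k(16)))**2 = (-7 + (84 + 32)*(-77/48 - 10))**2 = (-7 + 116*(-557/48))**2 = (-7 - 16153/12)**2 = (-16237/12)**2 = 263640169/144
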